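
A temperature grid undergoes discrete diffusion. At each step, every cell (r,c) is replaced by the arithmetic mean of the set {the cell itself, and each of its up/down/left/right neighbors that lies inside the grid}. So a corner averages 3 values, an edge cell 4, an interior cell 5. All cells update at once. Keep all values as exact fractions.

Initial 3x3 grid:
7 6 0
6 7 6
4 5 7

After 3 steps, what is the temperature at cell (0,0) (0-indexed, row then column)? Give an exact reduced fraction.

Answer: 305/54

Derivation:
Step 1: cell (0,0) = 19/3
Step 2: cell (0,0) = 52/9
Step 3: cell (0,0) = 305/54
Full grid after step 3:
  305/54 3839/720 61/12
  2047/360 6637/1200 421/80
  821/144 5377/960 793/144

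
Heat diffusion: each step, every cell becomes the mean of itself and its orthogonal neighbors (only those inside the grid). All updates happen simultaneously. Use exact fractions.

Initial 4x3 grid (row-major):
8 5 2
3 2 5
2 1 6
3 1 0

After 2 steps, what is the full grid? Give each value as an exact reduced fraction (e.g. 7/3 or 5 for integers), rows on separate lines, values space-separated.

Answer: 40/9 1007/240 4
109/30 347/100 279/80
13/5 121/50 689/240
11/6 479/240 79/36

Derivation:
After step 1:
  16/3 17/4 4
  15/4 16/5 15/4
  9/4 12/5 3
  2 5/4 7/3
After step 2:
  40/9 1007/240 4
  109/30 347/100 279/80
  13/5 121/50 689/240
  11/6 479/240 79/36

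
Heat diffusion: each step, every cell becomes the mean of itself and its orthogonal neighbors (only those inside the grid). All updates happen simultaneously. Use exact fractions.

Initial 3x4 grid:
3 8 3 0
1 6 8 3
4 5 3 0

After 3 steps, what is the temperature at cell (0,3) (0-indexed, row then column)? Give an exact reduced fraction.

Answer: 1211/360

Derivation:
Step 1: cell (0,3) = 2
Step 2: cell (0,3) = 19/6
Step 3: cell (0,3) = 1211/360
Full grid after step 3:
  1049/240 10639/2400 9859/2400 1211/360
  30047/7200 26741/6000 492/125 15913/4800
  551/135 931/225 1539/400 2287/720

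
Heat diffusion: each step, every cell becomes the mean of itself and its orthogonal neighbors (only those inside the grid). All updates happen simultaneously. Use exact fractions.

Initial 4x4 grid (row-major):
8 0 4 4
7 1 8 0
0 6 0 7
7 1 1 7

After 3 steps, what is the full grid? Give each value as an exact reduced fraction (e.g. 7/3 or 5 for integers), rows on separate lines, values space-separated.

Answer: 3083/720 2909/800 27229/7200 3713/1080
1517/400 7917/2000 9947/3000 28129/7200
13997/3600 2363/750 7597/2000 2849/800
436/135 12647/3600 1287/400 2843/720

Derivation:
After step 1:
  5 13/4 4 8/3
  4 22/5 13/5 19/4
  5 8/5 22/5 7/2
  8/3 15/4 9/4 5
After step 2:
  49/12 333/80 751/240 137/36
  23/5 317/100 403/100 811/240
  199/60 383/100 287/100 353/80
  137/36 77/30 77/20 43/12
After step 3:
  3083/720 2909/800 27229/7200 3713/1080
  1517/400 7917/2000 9947/3000 28129/7200
  13997/3600 2363/750 7597/2000 2849/800
  436/135 12647/3600 1287/400 2843/720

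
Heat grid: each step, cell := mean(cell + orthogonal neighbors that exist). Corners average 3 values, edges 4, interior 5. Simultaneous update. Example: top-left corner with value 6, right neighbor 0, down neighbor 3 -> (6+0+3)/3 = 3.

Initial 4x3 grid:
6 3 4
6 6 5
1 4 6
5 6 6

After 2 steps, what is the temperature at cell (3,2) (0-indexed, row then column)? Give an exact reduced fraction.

Step 1: cell (3,2) = 6
Step 2: cell (3,2) = 11/2
Full grid after step 2:
  29/6 371/80 14/3
  371/80 483/100 193/40
  347/80 239/50 211/40
  53/12 397/80 11/2

Answer: 11/2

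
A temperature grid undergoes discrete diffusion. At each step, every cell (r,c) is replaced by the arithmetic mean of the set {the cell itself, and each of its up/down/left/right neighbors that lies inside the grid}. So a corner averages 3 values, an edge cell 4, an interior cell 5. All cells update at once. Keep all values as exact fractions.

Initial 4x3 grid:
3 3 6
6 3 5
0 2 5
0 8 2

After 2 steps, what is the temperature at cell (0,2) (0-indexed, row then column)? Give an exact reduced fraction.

Answer: 79/18

Derivation:
Step 1: cell (0,2) = 14/3
Step 2: cell (0,2) = 79/18
Full grid after step 2:
  43/12 973/240 79/18
  16/5 189/50 1003/240
  169/60 159/50 337/80
  23/9 107/30 23/6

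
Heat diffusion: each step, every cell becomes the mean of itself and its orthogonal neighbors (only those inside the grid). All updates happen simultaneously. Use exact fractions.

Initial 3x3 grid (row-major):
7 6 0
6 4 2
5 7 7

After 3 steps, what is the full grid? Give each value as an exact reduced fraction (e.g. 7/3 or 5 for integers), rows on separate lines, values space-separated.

After step 1:
  19/3 17/4 8/3
  11/2 5 13/4
  6 23/4 16/3
After step 2:
  193/36 73/16 61/18
  137/24 19/4 65/16
  23/4 265/48 43/9
After step 3:
  2251/432 289/64 865/216
  1553/288 1181/240 815/192
  815/144 2995/576 517/108

Answer: 2251/432 289/64 865/216
1553/288 1181/240 815/192
815/144 2995/576 517/108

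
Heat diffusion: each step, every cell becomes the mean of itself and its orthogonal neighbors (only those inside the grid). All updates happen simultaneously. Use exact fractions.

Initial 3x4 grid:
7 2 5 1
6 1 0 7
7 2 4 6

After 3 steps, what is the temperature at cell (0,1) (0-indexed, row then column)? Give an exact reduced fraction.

Answer: 2979/800

Derivation:
Step 1: cell (0,1) = 15/4
Step 2: cell (0,1) = 259/80
Step 3: cell (0,1) = 2979/800
Full grid after step 3:
  184/45 2979/800 22871/7200 7829/2160
  6893/1600 3493/1000 7171/2000 8627/2400
  2969/720 97/25 12773/3600 2191/540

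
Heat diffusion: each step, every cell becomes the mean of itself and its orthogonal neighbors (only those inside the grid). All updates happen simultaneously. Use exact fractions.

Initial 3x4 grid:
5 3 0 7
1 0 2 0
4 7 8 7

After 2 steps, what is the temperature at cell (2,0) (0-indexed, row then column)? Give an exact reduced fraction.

Step 1: cell (2,0) = 4
Step 2: cell (2,0) = 15/4
Full grid after step 2:
  5/2 53/20 7/3 28/9
  121/40 277/100 88/25 10/3
  15/4 347/80 71/16 5

Answer: 15/4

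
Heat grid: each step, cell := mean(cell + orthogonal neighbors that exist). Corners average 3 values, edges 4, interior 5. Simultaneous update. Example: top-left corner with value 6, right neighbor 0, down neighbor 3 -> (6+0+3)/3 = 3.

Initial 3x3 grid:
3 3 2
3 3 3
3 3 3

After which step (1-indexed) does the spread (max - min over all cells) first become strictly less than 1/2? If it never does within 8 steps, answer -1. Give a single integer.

Answer: 1

Derivation:
Step 1: max=3, min=8/3, spread=1/3
  -> spread < 1/2 first at step 1
Step 2: max=3, min=49/18, spread=5/18
Step 3: max=3, min=607/216, spread=41/216
Step 4: max=1069/360, min=36749/12960, spread=347/2592
Step 5: max=10643/3600, min=2225863/777600, spread=2921/31104
Step 6: max=1270517/432000, min=134139461/46656000, spread=24611/373248
Step 7: max=28503259/9720000, min=8079357967/2799360000, spread=207329/4478976
Step 8: max=1516398401/518400000, min=485854847549/167961600000, spread=1746635/53747712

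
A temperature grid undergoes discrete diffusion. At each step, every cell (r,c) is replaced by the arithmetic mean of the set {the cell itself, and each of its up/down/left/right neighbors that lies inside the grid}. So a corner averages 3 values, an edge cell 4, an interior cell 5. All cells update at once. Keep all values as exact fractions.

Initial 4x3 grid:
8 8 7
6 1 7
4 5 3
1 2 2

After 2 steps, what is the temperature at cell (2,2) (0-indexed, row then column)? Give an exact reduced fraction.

Answer: 169/48

Derivation:
Step 1: cell (2,2) = 17/4
Step 2: cell (2,2) = 169/48
Full grid after step 2:
  217/36 391/60 107/18
  1289/240 473/100 1289/240
  169/48 383/100 169/48
  53/18 61/24 109/36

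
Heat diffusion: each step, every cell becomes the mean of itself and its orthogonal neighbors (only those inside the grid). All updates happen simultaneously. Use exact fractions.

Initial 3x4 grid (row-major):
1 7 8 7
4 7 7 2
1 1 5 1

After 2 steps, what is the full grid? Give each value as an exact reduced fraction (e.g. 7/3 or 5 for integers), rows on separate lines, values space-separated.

Answer: 13/3 111/20 367/60 103/18
289/80 47/10 26/5 1103/240
35/12 71/20 58/15 125/36

Derivation:
After step 1:
  4 23/4 29/4 17/3
  13/4 26/5 29/5 17/4
  2 7/2 7/2 8/3
After step 2:
  13/3 111/20 367/60 103/18
  289/80 47/10 26/5 1103/240
  35/12 71/20 58/15 125/36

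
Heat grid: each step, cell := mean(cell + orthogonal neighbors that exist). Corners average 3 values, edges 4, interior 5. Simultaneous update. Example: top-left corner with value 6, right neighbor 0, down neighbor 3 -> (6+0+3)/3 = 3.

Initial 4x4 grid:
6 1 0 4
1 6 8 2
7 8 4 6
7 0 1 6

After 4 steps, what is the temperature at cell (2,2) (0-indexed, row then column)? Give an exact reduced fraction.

Answer: 774149/180000

Derivation:
Step 1: cell (2,2) = 27/5
Step 2: cell (2,2) = 433/100
Step 3: cell (2,2) = 27287/6000
Step 4: cell (2,2) = 774149/180000
Full grid after step 4:
  258943/64800 420641/108000 133339/36000 20251/5400
  948907/216000 152021/36000 31139/7500 47653/12000
  1001659/216000 412043/90000 774149/180000 463789/108000
  151631/32400 964879/216000 940703/216000 271859/64800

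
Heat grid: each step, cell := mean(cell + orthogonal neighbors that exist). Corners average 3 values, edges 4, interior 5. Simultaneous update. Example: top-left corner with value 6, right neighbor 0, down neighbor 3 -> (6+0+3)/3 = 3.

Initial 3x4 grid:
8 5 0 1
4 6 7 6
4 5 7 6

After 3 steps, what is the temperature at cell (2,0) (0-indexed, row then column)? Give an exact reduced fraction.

Step 1: cell (2,0) = 13/3
Step 2: cell (2,0) = 46/9
Step 3: cell (2,0) = 11309/2160
Full grid after step 3:
  5507/1080 17303/3600 7739/1800 2183/540
  12547/2400 10261/2000 29653/6000 17213/3600
  11309/2160 38831/7200 39731/7200 11807/2160

Answer: 11309/2160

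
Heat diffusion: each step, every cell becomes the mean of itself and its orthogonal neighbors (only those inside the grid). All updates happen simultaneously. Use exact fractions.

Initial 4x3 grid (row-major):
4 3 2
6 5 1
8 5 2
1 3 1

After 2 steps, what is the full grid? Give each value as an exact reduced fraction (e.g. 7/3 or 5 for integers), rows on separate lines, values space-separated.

Answer: 163/36 83/24 8/3
229/48 407/100 43/16
387/80 367/100 227/80
23/6 131/40 9/4

Derivation:
After step 1:
  13/3 7/2 2
  23/4 4 5/2
  5 23/5 9/4
  4 5/2 2
After step 2:
  163/36 83/24 8/3
  229/48 407/100 43/16
  387/80 367/100 227/80
  23/6 131/40 9/4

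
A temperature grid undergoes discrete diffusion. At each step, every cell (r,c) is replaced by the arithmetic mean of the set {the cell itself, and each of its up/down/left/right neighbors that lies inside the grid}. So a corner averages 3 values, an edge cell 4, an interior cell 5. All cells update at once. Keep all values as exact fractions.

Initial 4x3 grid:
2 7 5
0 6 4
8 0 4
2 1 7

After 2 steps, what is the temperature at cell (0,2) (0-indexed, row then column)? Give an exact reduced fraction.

Answer: 181/36

Derivation:
Step 1: cell (0,2) = 16/3
Step 2: cell (0,2) = 181/36
Full grid after step 2:
  4 251/60 181/36
  129/40 419/100 517/120
  419/120 319/100 163/40
  26/9 419/120 41/12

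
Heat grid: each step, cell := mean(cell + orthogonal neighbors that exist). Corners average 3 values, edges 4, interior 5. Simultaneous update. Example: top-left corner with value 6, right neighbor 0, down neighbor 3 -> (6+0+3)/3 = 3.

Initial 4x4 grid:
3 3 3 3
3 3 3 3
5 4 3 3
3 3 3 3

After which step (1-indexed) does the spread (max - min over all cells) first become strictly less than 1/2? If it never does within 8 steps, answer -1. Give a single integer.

Answer: 4

Derivation:
Step 1: max=15/4, min=3, spread=3/4
Step 2: max=871/240, min=3, spread=151/240
Step 3: max=3803/1080, min=3, spread=563/1080
Step 4: max=22399/6480, min=1813/600, spread=14093/32400
  -> spread < 1/2 first at step 4
Step 5: max=3318293/972000, min=10957/3600, spread=359903/972000
Step 6: max=19681543/5832000, min=551521/180000, spread=9061313/29160000
Step 7: max=2926250423/874800000, min=199807/64800, spread=228855923/874800000
Step 8: max=17426804179/5248800000, min=1506752753/486000000, spread=5769372233/26244000000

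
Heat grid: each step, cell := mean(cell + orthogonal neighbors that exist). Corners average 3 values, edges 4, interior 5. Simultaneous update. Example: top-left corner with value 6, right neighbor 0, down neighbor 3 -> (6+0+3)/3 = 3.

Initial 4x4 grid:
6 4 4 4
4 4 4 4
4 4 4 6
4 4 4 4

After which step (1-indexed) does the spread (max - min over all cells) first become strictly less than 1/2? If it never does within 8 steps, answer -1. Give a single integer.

Step 1: max=14/3, min=4, spread=2/3
Step 2: max=41/9, min=4, spread=5/9
Step 3: max=2371/540, min=97/24, spread=377/1080
  -> spread < 1/2 first at step 3
Step 4: max=14003/3240, min=4901/1200, spread=7703/32400
Step 5: max=2082643/486000, min=444301/108000, spread=166577/972000
Step 6: max=62090347/14580000, min=13413071/3240000, spread=692611/5832000
Step 7: max=1857032281/437400000, min=8979601/2160000, spread=77326157/874800000
Step 8: max=92706732959/21870000000, min=12163488103/2916000000, spread=2961144373/43740000000

Answer: 3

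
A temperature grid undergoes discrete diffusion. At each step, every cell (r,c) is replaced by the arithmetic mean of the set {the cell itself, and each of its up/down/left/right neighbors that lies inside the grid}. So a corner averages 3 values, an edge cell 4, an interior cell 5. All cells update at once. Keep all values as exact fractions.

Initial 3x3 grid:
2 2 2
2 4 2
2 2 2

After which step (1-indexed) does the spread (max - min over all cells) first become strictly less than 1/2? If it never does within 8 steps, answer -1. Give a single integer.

Step 1: max=5/2, min=2, spread=1/2
Step 2: max=62/25, min=89/40, spread=51/200
  -> spread < 1/2 first at step 2
Step 3: max=5623/2400, min=407/180, spread=589/7200
Step 4: max=34943/15000, min=329081/144000, spread=31859/720000
Step 5: max=19971607/8640000, min=2064721/900000, spread=751427/43200000
Step 6: max=124634687/54000000, min=1191863129/518400000, spread=23149331/2592000000
Step 7: max=71690654263/31104000000, min=7454931889/3240000000, spread=616540643/155520000000
Step 8: max=447912453983/194400000000, min=4296412008761/1866240000000, spread=17737747379/9331200000000

Answer: 2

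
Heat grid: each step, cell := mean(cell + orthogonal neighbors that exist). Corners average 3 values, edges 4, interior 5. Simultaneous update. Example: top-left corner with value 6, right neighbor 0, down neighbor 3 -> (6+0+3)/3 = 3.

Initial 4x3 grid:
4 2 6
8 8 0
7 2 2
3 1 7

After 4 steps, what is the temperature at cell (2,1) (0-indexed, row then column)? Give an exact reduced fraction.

Answer: 95071/24000

Derivation:
Step 1: cell (2,1) = 4
Step 2: cell (2,1) = 19/5
Step 3: cell (2,1) = 1639/400
Step 4: cell (2,1) = 95071/24000
Full grid after step 4:
  12511/2592 188233/43200 10543/2592
  200693/43200 78437/18000 165443/43200
  191213/43200 95071/24000 160063/43200
  105181/25920 219409/57600 90341/25920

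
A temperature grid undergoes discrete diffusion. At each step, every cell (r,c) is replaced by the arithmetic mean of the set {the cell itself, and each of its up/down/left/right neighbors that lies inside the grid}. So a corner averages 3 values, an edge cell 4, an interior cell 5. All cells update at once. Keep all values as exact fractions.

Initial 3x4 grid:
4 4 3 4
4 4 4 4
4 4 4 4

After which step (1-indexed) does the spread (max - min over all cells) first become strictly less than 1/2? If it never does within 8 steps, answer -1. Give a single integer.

Step 1: max=4, min=11/3, spread=1/3
  -> spread < 1/2 first at step 1
Step 2: max=4, min=449/120, spread=31/120
Step 3: max=4, min=4109/1080, spread=211/1080
Step 4: max=7153/1800, min=415103/108000, spread=14077/108000
Step 5: max=428317/108000, min=3747593/972000, spread=5363/48600
Step 6: max=237131/60000, min=112899191/29160000, spread=93859/1166400
Step 7: max=383463533/97200000, min=6788125519/1749600000, spread=4568723/69984000
Step 8: max=11482381111/2916000000, min=408123564371/104976000000, spread=8387449/167961600

Answer: 1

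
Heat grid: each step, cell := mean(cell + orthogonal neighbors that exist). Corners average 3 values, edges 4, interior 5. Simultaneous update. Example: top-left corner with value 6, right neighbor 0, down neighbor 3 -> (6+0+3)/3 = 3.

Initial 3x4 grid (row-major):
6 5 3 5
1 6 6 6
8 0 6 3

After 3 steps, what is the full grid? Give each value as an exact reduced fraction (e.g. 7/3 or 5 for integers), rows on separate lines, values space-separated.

Answer: 87/20 2267/480 1339/288 10639/2160
863/192 1719/400 2893/600 3403/720
733/180 2147/480 425/96 1151/240

Derivation:
After step 1:
  4 5 19/4 14/3
  21/4 18/5 27/5 5
  3 5 15/4 5
After step 2:
  19/4 347/80 1189/240 173/36
  317/80 97/20 9/2 301/60
  53/12 307/80 383/80 55/12
After step 3:
  87/20 2267/480 1339/288 10639/2160
  863/192 1719/400 2893/600 3403/720
  733/180 2147/480 425/96 1151/240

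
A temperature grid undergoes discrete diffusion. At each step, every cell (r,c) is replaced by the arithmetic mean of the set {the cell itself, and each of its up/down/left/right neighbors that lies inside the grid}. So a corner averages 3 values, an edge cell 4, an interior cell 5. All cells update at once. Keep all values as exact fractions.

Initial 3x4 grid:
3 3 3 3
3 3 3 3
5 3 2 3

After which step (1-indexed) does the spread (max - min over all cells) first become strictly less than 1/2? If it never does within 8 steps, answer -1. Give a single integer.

Step 1: max=11/3, min=8/3, spread=1
Step 2: max=125/36, min=101/36, spread=2/3
Step 3: max=715/216, min=1537/540, spread=167/360
  -> spread < 1/2 first at step 3
Step 4: max=210043/64800, min=46867/16200, spread=301/864
Step 5: max=12403157/3888000, min=1420399/486000, spread=69331/259200
Step 6: max=736796383/233280000, min=571965349/194400000, spread=252189821/1166400000
Step 7: max=43875594197/13996800000, min=34501774841/11664000000, spread=12367321939/69984000000
Step 8: max=2617986174223/839808000000, min=2079824628769/699840000000, spread=610983098501/4199040000000

Answer: 3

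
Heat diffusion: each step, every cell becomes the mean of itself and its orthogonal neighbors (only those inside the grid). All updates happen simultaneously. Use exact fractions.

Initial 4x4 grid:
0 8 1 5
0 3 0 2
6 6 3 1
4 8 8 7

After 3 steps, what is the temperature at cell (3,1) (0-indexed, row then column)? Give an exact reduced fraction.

Answer: 809/150

Derivation:
Step 1: cell (3,1) = 13/2
Step 2: cell (3,1) = 121/20
Step 3: cell (3,1) = 809/150
Full grid after step 3:
  6379/2160 10487/3600 10319/3600 5683/2160
  23779/7200 20101/6000 18277/6000 20803/7200
  10489/2400 8861/2000 24599/6000 27131/7200
  1273/240 809/150 2321/450 10121/2160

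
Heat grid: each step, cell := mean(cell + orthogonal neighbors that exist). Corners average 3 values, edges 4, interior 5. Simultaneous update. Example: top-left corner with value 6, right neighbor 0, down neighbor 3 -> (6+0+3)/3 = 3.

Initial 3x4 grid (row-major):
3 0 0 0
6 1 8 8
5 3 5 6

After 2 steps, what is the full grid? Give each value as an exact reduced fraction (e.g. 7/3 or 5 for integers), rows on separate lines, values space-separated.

After step 1:
  3 1 2 8/3
  15/4 18/5 22/5 11/2
  14/3 7/2 11/2 19/3
After step 2:
  31/12 12/5 151/60 61/18
  901/240 13/4 21/5 189/40
  143/36 259/60 74/15 52/9

Answer: 31/12 12/5 151/60 61/18
901/240 13/4 21/5 189/40
143/36 259/60 74/15 52/9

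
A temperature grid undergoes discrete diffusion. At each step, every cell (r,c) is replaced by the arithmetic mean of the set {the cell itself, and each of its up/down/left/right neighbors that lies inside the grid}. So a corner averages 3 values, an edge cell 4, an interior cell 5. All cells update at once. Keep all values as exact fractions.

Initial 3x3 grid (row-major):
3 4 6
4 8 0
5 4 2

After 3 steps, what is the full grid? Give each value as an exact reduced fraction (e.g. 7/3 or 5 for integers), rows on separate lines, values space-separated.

Answer: 1865/432 4199/960 1669/432
1091/240 1201/300 707/180
1831/432 11987/2880 57/16

Derivation:
After step 1:
  11/3 21/4 10/3
  5 4 4
  13/3 19/4 2
After step 2:
  167/36 65/16 151/36
  17/4 23/5 10/3
  169/36 181/48 43/12
After step 3:
  1865/432 4199/960 1669/432
  1091/240 1201/300 707/180
  1831/432 11987/2880 57/16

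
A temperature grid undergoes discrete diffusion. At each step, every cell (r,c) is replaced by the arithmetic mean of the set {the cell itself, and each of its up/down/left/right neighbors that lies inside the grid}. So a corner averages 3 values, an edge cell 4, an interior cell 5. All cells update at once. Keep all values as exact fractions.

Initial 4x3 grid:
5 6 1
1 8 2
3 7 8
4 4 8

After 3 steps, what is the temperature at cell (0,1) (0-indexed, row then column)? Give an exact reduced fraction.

Step 1: cell (0,1) = 5
Step 2: cell (0,1) = 21/5
Step 3: cell (0,1) = 1337/300
Full grid after step 3:
  769/180 1337/300 263/60
  2699/600 2337/500 1487/300
  4121/900 31349/6000 9967/1800
  2063/432 77191/14400 2543/432

Answer: 1337/300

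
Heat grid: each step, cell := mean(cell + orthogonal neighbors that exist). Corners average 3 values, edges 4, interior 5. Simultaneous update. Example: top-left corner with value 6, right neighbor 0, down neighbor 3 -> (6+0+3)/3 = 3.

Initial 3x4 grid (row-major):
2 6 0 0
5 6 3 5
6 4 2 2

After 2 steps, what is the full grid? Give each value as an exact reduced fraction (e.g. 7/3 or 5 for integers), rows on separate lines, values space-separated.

After step 1:
  13/3 7/2 9/4 5/3
  19/4 24/5 16/5 5/2
  5 9/2 11/4 3
After step 2:
  151/36 893/240 637/240 77/36
  1133/240 83/20 31/10 311/120
  19/4 341/80 269/80 11/4

Answer: 151/36 893/240 637/240 77/36
1133/240 83/20 31/10 311/120
19/4 341/80 269/80 11/4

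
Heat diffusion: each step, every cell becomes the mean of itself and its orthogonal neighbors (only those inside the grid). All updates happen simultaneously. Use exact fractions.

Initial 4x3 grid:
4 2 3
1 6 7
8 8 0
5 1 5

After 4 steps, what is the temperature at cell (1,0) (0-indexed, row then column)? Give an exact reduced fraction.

Answer: 936563/216000

Derivation:
Step 1: cell (1,0) = 19/4
Step 2: cell (1,0) = 1043/240
Step 3: cell (1,0) = 30989/7200
Step 4: cell (1,0) = 936563/216000
Full grid after step 4:
  522883/129600 3497957/864000 174211/43200
  936563/216000 1523293/360000 25283/6000
  978643/216000 1607093/360000 75689/18000
  598583/129600 3765577/864000 60937/14400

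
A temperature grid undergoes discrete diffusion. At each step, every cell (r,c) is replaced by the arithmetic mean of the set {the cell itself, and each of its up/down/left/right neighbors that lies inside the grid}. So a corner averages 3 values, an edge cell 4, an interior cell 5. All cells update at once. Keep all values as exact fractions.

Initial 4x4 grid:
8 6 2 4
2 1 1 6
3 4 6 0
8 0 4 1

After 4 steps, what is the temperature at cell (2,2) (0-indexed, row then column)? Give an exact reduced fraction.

Answer: 552667/180000

Derivation:
Step 1: cell (2,2) = 3
Step 2: cell (2,2) = 3
Step 3: cell (2,2) = 17869/6000
Step 4: cell (2,2) = 552667/180000
Full grid after step 4:
  252563/64800 401887/108000 125873/36000 7193/2160
  815819/216000 636809/180000 97807/30000 18973/6000
  779419/216000 304013/90000 552667/180000 156949/54000
  115583/32400 713959/216000 646591/216000 7345/2592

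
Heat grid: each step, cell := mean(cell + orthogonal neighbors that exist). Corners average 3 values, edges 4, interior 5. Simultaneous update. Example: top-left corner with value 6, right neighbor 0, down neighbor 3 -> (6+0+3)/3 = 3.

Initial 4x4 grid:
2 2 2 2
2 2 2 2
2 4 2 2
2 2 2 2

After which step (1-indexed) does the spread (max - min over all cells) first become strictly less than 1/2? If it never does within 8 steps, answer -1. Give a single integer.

Answer: 2

Derivation:
Step 1: max=5/2, min=2, spread=1/2
Step 2: max=61/25, min=2, spread=11/25
  -> spread < 1/2 first at step 2
Step 3: max=2767/1200, min=2, spread=367/1200
Step 4: max=12371/5400, min=613/300, spread=1337/5400
Step 5: max=365669/162000, min=18469/9000, spread=33227/162000
Step 6: max=10934327/4860000, min=112049/54000, spread=849917/4860000
Step 7: max=325314347/145800000, min=1688533/810000, spread=21378407/145800000
Step 8: max=9714462371/4374000000, min=509688343/243000000, spread=540072197/4374000000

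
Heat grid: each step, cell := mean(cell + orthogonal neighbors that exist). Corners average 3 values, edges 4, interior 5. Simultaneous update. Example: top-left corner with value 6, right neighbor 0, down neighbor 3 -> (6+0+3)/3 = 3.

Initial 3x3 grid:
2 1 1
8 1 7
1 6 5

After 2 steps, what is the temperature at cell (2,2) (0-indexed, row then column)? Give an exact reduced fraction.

Answer: 17/4

Derivation:
Step 1: cell (2,2) = 6
Step 2: cell (2,2) = 17/4
Full grid after step 2:
  95/36 751/240 31/12
  61/15 78/25 171/40
  15/4 377/80 17/4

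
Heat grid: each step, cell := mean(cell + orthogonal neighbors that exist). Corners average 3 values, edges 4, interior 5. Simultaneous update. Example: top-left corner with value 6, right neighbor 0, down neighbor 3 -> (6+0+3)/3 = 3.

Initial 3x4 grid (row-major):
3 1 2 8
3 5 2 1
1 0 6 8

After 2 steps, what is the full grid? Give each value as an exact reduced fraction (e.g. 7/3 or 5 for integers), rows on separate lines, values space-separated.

After step 1:
  7/3 11/4 13/4 11/3
  3 11/5 16/5 19/4
  4/3 3 4 5
After step 2:
  97/36 79/30 193/60 35/9
  133/60 283/100 87/25 997/240
  22/9 79/30 19/5 55/12

Answer: 97/36 79/30 193/60 35/9
133/60 283/100 87/25 997/240
22/9 79/30 19/5 55/12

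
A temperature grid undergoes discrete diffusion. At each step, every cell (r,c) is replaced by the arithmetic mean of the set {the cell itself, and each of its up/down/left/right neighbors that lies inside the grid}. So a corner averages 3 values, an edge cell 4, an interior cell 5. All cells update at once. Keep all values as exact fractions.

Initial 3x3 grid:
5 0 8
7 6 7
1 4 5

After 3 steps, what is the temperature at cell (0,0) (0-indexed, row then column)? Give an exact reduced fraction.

Answer: 541/120

Derivation:
Step 1: cell (0,0) = 4
Step 2: cell (0,0) = 9/2
Step 3: cell (0,0) = 541/120
Full grid after step 3:
  541/120 23417/4800 1237/240
  7239/1600 3589/750 37913/7200
  3161/720 17119/3600 5479/1080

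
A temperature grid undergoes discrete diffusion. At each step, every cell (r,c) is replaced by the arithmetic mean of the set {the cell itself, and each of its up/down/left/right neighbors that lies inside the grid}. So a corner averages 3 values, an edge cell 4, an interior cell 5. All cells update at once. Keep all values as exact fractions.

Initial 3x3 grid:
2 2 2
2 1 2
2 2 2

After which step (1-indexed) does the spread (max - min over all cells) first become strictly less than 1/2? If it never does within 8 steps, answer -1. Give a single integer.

Answer: 1

Derivation:
Step 1: max=2, min=7/4, spread=1/4
  -> spread < 1/2 first at step 1
Step 2: max=151/80, min=44/25, spread=51/400
Step 3: max=673/360, min=8777/4800, spread=589/14400
Step 4: max=534919/288000, min=55057/30000, spread=31859/1440000
Step 5: max=3335279/1800000, min=31868393/17280000, spread=751427/86400000
Step 6: max=1918536871/1036800000, min=199365313/108000000, spread=23149331/5184000000
Step 7: max=11985068111/6480000000, min=114933345737/62208000000, spread=616540643/311040000000
Step 8: max=6901027991239/3732480000000, min=718487546017/388800000000, spread=17737747379/18662400000000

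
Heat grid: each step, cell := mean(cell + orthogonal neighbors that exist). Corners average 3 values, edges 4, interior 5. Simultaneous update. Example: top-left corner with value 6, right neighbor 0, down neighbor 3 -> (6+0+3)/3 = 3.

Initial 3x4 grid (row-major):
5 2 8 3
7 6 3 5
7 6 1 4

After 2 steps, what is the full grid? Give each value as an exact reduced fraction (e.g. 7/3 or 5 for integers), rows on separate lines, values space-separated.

Answer: 97/18 1123/240 1151/240 157/36
1343/240 259/50 413/100 1021/240
215/36 599/120 493/120 127/36

Derivation:
After step 1:
  14/3 21/4 4 16/3
  25/4 24/5 23/5 15/4
  20/3 5 7/2 10/3
After step 2:
  97/18 1123/240 1151/240 157/36
  1343/240 259/50 413/100 1021/240
  215/36 599/120 493/120 127/36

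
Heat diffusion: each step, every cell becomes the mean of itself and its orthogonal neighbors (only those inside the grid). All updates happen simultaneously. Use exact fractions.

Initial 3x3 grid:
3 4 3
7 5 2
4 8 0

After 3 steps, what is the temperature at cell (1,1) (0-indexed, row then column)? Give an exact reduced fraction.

Step 1: cell (1,1) = 26/5
Step 2: cell (1,1) = 409/100
Step 3: cell (1,1) = 26123/6000
Full grid after step 3:
  4961/1080 56579/14400 2579/720
  7531/1600 26123/6000 25277/7200
  2723/540 62429/14400 8387/2160

Answer: 26123/6000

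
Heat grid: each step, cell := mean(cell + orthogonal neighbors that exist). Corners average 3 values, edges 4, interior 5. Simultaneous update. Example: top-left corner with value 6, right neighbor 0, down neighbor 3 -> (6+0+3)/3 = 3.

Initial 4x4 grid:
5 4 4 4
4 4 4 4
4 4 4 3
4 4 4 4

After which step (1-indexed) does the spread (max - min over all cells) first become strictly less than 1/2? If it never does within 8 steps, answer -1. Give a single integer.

Step 1: max=13/3, min=11/3, spread=2/3
Step 2: max=77/18, min=449/120, spread=193/360
Step 3: max=905/216, min=4109/1080, spread=52/135
  -> spread < 1/2 first at step 3
Step 4: max=26963/6480, min=415157/108000, spread=102679/324000
Step 5: max=4007233/972000, min=3749357/972000, spread=64469/243000
Step 6: max=119610709/29160000, min=113125613/29160000, spread=810637/3645000
Step 7: max=713883023/174960000, min=3405924899/874800000, spread=20436277/109350000
Step 8: max=21337330169/5248800000, min=102565369109/26244000000, spread=515160217/3280500000

Answer: 3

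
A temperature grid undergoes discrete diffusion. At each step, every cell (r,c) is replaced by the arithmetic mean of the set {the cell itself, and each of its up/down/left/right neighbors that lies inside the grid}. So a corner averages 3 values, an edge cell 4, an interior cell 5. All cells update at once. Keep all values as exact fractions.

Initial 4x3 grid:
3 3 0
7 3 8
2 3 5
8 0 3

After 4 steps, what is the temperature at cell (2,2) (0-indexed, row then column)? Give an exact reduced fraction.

Answer: 782683/216000

Derivation:
Step 1: cell (2,2) = 19/4
Step 2: cell (2,2) = 841/240
Step 3: cell (2,2) = 28039/7200
Step 4: cell (2,2) = 782683/216000
Full grid after step 4:
  481993/129600 365063/96000 472493/129600
  850103/216000 148037/40000 829603/216000
  806183/216000 230693/60000 782683/216000
  60941/16200 510577/144000 118457/32400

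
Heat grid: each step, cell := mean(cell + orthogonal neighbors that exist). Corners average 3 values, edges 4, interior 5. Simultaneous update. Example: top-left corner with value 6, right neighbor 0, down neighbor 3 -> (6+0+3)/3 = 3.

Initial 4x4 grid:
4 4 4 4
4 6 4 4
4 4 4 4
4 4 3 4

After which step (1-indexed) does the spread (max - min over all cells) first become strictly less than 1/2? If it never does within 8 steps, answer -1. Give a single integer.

Step 1: max=9/2, min=11/3, spread=5/6
Step 2: max=111/25, min=449/120, spread=419/600
Step 3: max=5167/1200, min=4109/1080, spread=5413/10800
Step 4: max=23171/5400, min=125963/32400, spread=13063/32400
  -> spread < 1/2 first at step 4
Step 5: max=688247/162000, min=3800009/972000, spread=329473/972000
Step 6: max=2573737/607500, min=115184093/29160000, spread=8355283/29160000
Step 7: max=613915457/145800000, min=3472861949/874800000, spread=210630793/874800000
Step 8: max=9174836263/2187000000, min=104783024153/26244000000, spread=5315011003/26244000000

Answer: 4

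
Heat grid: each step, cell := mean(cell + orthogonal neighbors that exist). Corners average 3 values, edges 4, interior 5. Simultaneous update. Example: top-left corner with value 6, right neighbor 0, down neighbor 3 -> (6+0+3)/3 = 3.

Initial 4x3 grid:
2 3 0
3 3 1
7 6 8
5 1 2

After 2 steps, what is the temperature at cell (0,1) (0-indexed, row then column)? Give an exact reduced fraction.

Step 1: cell (0,1) = 2
Step 2: cell (0,1) = 23/10
Full grid after step 2:
  101/36 23/10 19/9
  223/60 339/100 707/240
  55/12 106/25 191/48
  157/36 33/8 137/36

Answer: 23/10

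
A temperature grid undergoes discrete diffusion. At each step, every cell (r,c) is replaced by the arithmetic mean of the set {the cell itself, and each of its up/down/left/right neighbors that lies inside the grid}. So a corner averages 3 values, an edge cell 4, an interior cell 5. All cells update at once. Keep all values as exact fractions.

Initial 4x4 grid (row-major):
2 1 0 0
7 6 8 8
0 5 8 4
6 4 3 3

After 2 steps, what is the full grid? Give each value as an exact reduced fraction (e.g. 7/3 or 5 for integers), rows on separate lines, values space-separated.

After step 1:
  10/3 9/4 9/4 8/3
  15/4 27/5 6 5
  9/2 23/5 28/5 23/4
  10/3 9/2 9/2 10/3
After step 2:
  28/9 397/120 79/24 119/36
  1019/240 22/5 97/20 233/48
  971/240 123/25 529/100 1181/240
  37/9 127/30 269/60 163/36

Answer: 28/9 397/120 79/24 119/36
1019/240 22/5 97/20 233/48
971/240 123/25 529/100 1181/240
37/9 127/30 269/60 163/36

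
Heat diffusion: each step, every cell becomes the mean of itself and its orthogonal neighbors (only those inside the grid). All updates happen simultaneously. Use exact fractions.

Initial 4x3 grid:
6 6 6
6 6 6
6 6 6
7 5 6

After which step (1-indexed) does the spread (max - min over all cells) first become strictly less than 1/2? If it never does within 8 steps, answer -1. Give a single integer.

Answer: 2

Derivation:
Step 1: max=25/4, min=17/3, spread=7/12
Step 2: max=73/12, min=88/15, spread=13/60
  -> spread < 1/2 first at step 2
Step 3: max=14501/2400, min=793/135, spread=3629/21600
Step 4: max=144469/24000, min=191999/32400, spread=60683/648000
Step 5: max=1298189/216000, min=5766053/972000, spread=30319/388800
Step 6: max=38889233/6480000, min=346919047/58320000, spread=61681/1166400
Step 7: max=1166230361/194400000, min=10417052299/1749600000, spread=1580419/34992000
Step 8: max=69916774099/11664000000, min=625722082391/104976000000, spread=7057769/209952000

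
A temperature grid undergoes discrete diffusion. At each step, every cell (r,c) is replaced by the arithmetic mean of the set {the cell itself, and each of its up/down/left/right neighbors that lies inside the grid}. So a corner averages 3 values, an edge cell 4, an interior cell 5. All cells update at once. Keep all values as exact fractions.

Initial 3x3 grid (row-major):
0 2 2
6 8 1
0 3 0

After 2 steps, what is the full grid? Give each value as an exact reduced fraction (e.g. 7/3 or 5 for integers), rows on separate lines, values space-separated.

After step 1:
  8/3 3 5/3
  7/2 4 11/4
  3 11/4 4/3
After step 2:
  55/18 17/6 89/36
  79/24 16/5 39/16
  37/12 133/48 41/18

Answer: 55/18 17/6 89/36
79/24 16/5 39/16
37/12 133/48 41/18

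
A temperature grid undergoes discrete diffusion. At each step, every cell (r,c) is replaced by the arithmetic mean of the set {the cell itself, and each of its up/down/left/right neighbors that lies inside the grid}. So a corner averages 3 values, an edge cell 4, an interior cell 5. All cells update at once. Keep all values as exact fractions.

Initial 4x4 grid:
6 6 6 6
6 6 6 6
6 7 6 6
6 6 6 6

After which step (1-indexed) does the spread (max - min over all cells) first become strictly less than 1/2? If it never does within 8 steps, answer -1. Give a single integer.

Step 1: max=25/4, min=6, spread=1/4
  -> spread < 1/2 first at step 1
Step 2: max=311/50, min=6, spread=11/50
Step 3: max=14767/2400, min=6, spread=367/2400
Step 4: max=66371/10800, min=3613/600, spread=1337/10800
Step 5: max=1985669/324000, min=108469/18000, spread=33227/324000
Step 6: max=59534327/9720000, min=652049/108000, spread=849917/9720000
Step 7: max=1783314347/291600000, min=9788533/1620000, spread=21378407/291600000
Step 8: max=53454462371/8748000000, min=2939688343/486000000, spread=540072197/8748000000

Answer: 1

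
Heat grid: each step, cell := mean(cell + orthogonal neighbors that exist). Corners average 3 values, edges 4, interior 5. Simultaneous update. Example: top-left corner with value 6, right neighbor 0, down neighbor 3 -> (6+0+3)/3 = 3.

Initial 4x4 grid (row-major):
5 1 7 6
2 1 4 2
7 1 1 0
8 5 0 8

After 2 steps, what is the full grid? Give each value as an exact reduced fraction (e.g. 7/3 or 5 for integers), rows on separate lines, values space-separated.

Answer: 119/36 187/60 4 25/6
763/240 301/100 27/10 55/16
215/48 14/5 269/100 577/240
44/9 25/6 163/60 107/36

Derivation:
After step 1:
  8/3 7/2 9/2 5
  15/4 9/5 3 3
  9/2 3 6/5 11/4
  20/3 7/2 7/2 8/3
After step 2:
  119/36 187/60 4 25/6
  763/240 301/100 27/10 55/16
  215/48 14/5 269/100 577/240
  44/9 25/6 163/60 107/36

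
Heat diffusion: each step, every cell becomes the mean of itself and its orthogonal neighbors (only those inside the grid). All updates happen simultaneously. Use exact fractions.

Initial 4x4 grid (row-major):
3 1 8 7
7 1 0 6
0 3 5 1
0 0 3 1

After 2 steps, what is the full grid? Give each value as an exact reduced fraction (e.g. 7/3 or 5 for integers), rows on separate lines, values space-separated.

Answer: 29/9 799/240 73/16 29/6
679/240 71/25 163/50 71/16
141/80 53/25 137/50 649/240
4/3 111/80 469/240 43/18

Derivation:
After step 1:
  11/3 13/4 4 7
  11/4 12/5 4 7/2
  5/2 9/5 12/5 13/4
  0 3/2 9/4 5/3
After step 2:
  29/9 799/240 73/16 29/6
  679/240 71/25 163/50 71/16
  141/80 53/25 137/50 649/240
  4/3 111/80 469/240 43/18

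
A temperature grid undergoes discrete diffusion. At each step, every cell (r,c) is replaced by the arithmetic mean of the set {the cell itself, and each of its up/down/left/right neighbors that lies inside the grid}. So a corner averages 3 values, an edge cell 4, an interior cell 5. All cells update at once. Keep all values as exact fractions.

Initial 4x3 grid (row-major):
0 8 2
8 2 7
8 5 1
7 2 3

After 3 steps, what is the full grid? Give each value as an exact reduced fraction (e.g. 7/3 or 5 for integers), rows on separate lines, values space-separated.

Answer: 1079/216 1289/300 122/27
8639/1800 4873/1000 14153/3600
9679/1800 25453/6000 4861/1200
10591/2160 64457/14400 2507/720

Derivation:
After step 1:
  16/3 3 17/3
  9/2 6 3
  7 18/5 4
  17/3 17/4 2
After step 2:
  77/18 5 35/9
  137/24 201/50 14/3
  623/120 497/100 63/20
  203/36 931/240 41/12
After step 3:
  1079/216 1289/300 122/27
  8639/1800 4873/1000 14153/3600
  9679/1800 25453/6000 4861/1200
  10591/2160 64457/14400 2507/720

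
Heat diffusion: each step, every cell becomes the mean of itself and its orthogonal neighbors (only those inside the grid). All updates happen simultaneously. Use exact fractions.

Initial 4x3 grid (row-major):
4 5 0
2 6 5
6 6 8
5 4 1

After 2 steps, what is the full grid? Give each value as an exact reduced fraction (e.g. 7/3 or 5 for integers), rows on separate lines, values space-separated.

After step 1:
  11/3 15/4 10/3
  9/2 24/5 19/4
  19/4 6 5
  5 4 13/3
After step 2:
  143/36 311/80 71/18
  1063/240 119/25 1073/240
  81/16 491/100 241/48
  55/12 29/6 40/9

Answer: 143/36 311/80 71/18
1063/240 119/25 1073/240
81/16 491/100 241/48
55/12 29/6 40/9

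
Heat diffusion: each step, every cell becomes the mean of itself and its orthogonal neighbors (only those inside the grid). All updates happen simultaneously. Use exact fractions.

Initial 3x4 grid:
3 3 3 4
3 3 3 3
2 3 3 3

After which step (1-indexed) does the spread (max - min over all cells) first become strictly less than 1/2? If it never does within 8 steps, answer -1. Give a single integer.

Answer: 3

Derivation:
Step 1: max=10/3, min=8/3, spread=2/3
Step 2: max=59/18, min=49/18, spread=5/9
Step 3: max=689/216, min=607/216, spread=41/108
  -> spread < 1/2 first at step 3
Step 4: max=81977/25920, min=73543/25920, spread=4217/12960
Step 5: max=971537/311040, min=894703/311040, spread=38417/155520
Step 6: max=57890671/18662400, min=54083729/18662400, spread=1903471/9331200
Step 7: max=689885017/223948800, min=653807783/223948800, spread=18038617/111974400
Step 8: max=41194762523/13436928000, min=39426805477/13436928000, spread=883978523/6718464000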